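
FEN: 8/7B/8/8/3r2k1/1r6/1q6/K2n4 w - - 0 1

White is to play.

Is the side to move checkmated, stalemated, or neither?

checkmate

White to move; white king on a1.
In check: yes, from the black queen on b2.
King squares — b1: attacked by Qb2; a2: attacked by Qb2; b2: attacked by Nd1.
Legal moves for White: none.
In check with no legal moves → checkmate.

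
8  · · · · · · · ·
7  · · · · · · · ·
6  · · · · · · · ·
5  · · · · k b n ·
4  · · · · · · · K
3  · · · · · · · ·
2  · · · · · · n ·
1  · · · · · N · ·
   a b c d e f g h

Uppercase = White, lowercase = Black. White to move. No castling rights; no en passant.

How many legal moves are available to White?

White to move; king on h4.
In check: yes, from the black knight on g2.
Legal moves: Kh5, Kxg5, Kg3.
Count: 3.

3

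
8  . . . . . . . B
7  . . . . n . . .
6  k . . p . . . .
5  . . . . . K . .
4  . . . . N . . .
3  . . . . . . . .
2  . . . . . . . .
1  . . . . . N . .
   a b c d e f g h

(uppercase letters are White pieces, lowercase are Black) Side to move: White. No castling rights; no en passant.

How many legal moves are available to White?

White to move; king on f5.
In check: yes, from the black knight on e7.
Legal moves: Kf6, Ke6, Kg5, Kg4, Kf4.
Count: 5.

5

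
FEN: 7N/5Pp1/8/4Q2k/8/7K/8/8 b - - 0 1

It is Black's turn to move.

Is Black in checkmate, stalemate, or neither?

Black to move; black king on h5.
In check: yes, from the white queen on e5.
King squares — g4: attacked by Kh3; h4: attacked by Kh3; g5: attacked by Qe5; g6: attacked by Nh8; h6: available.
Legal moves for Black: Kh6, g5.
Black is in check but has 2 legal moves → neither.

neither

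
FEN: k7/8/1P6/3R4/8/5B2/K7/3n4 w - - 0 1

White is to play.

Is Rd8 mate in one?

After Rd8: black king on a8; in check: yes, from the white bishop on f3 and the white rook on d8.
King squares — a7: attacked by Pb6; b7: attacked by Bf3; b8: attacked by Rd8.
Black has no legal moves → checkmate.

yes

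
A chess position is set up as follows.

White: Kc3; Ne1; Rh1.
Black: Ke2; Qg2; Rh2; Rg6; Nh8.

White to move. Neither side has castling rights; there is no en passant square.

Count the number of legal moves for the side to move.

White to move; king on c3.
In check: no.
Legal moves: Kd4, Kc4, Kb4, Kb3, Kc2, Kb2, Rxh2, Rg1, Rf1, Nf3, Nd3, Nxg2, Nc2.
Count: 13.

13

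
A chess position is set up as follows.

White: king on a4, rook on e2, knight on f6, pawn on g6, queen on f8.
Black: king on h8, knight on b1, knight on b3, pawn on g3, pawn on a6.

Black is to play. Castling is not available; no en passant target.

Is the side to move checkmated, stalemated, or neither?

checkmate

Black to move; black king on h8.
In check: yes, from the white queen on f8.
King squares — g7: attacked by Qf8; h7: attacked by Nf6; g8: attacked by Nf6.
Legal moves for Black: none.
In check with no legal moves → checkmate.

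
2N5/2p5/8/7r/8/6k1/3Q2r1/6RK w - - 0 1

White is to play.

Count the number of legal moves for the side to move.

0

White to move; king on h1.
In check: yes, from the black rook on h5.
Legal moves: none.
Count: 0.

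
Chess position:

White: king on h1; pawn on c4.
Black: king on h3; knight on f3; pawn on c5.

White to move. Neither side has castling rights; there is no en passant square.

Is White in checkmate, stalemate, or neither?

stalemate

White to move; white king on h1.
In check: no.
King squares — g1: attacked by Nf3; g2: attacked by Kh3; h2: attacked by Nf3.
Legal moves for White: none.
Not in check and no legal moves → stalemate.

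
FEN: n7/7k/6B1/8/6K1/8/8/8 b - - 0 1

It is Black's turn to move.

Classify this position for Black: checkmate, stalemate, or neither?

Black to move; black king on h7.
In check: yes, from the white bishop on g6.
Legal moves for Black: Kh8, Kg8, Kg7, Kh6, Kxg6.
Black is in check but has 5 legal moves → neither.

neither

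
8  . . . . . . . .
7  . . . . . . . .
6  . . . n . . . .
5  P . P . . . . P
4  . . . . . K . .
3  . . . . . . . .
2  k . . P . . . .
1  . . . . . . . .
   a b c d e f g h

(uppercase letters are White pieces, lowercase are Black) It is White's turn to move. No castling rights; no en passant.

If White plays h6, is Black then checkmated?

After h6: black king on a2; in check: no.
Black is not in check, so this cannot be checkmate.

no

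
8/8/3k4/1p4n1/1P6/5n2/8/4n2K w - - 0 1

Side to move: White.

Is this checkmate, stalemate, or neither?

White to move; white king on h1.
In check: no.
King squares — g1: attacked by Nf3; g2: attacked by Ne1; h2: attacked by Nf3.
Legal moves for White: none.
Not in check and no legal moves → stalemate.

stalemate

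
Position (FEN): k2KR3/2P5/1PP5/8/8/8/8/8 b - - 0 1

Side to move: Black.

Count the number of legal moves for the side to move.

0

Black to move; king on a8.
In check: no.
Legal moves: none.
Count: 0.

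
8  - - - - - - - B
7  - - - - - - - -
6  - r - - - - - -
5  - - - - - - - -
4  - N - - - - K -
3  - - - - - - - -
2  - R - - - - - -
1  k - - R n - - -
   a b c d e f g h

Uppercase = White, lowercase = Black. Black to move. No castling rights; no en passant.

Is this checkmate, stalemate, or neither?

Black to move; black king on a1.
In check: yes, from the white rook on d1.
King squares — b1: attacked by Rd1; a2: attacked by Rb2; b2: attacked by Bh8.
Legal moves for Black: none.
In check with no legal moves → checkmate.

checkmate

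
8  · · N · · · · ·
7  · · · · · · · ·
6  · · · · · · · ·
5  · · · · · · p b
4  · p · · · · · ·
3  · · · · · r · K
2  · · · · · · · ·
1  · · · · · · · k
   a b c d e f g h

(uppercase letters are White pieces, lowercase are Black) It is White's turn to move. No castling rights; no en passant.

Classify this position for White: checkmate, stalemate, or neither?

checkmate

White to move; white king on h3.
In check: yes, from the black rook on f3.
King squares — g2: attacked by Kh1; h2: attacked by Kh1; g3: attacked by Rf3; g4: attacked by Bh5; h4: attacked by Pg5.
Legal moves for White: none.
In check with no legal moves → checkmate.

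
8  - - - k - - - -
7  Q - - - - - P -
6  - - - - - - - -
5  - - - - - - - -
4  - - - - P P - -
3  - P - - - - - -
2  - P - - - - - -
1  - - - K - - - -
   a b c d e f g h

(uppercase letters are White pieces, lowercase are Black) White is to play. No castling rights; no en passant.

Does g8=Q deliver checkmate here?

yes

After g8=Q: black king on d8; in check: yes, from the white queen on g8.
King squares — c7: attacked by Qa7; d7: attacked by Qa7; e7: attacked by Qa7; c8: attacked by Qg8; e8: attacked by Qg8.
Black has no legal moves → checkmate.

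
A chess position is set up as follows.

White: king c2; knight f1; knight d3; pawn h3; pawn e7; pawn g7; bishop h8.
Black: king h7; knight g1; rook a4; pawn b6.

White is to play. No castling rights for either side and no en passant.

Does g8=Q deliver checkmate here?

no

After g8=Q: black king on h7; in check: yes, from the white queen on g8.
Black has 2 legal replies: Kxg8, Kh6.
In check but a legal move exists → not checkmate.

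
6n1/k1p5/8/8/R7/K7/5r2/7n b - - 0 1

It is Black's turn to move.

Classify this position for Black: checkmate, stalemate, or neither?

neither

Black to move; black king on a7.
In check: yes, from the white rook on a4.
Legal moves for Black: Kb8, Kb7, Kb6.
Black is in check but has 3 legal moves → neither.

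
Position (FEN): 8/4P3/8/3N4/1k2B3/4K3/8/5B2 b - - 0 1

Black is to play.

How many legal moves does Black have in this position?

5

Black to move; king on b4.
In check: yes, from the white knight on d5.
Legal moves: Kc5, Ka5, Ka4, Kb3, Ka3.
Count: 5.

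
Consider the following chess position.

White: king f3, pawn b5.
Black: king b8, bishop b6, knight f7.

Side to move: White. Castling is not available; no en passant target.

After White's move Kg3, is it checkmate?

no

After Kg3: black king on b8; in check: no.
Black is not in check, so this cannot be checkmate.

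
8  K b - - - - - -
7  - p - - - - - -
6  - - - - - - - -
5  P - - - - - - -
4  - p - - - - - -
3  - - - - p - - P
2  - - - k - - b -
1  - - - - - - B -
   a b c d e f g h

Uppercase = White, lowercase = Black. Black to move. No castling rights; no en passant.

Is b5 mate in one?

no

After b5: white king on a8; in check: yes, from the black bishop on g2.
White has 1 legal reply: Kxb8.
In check but a legal move exists → not checkmate.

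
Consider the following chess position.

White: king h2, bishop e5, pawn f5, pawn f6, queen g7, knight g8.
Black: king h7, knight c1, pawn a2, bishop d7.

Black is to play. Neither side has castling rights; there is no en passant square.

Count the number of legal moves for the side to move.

Black to move; king on h7.
In check: yes, from the white queen on g7.
Legal moves: none.
Count: 0.

0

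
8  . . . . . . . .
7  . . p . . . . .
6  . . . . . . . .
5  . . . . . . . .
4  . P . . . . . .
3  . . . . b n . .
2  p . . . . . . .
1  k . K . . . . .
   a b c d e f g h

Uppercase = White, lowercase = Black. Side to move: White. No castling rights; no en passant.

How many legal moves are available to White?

2

White to move; king on c1.
In check: yes, from the black bishop on e3.
Legal moves: Kc2, Kd1.
Count: 2.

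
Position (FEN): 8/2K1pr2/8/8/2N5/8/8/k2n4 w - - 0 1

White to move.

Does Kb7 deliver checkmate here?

no

After Kb7: black king on a1; in check: no.
Black is not in check, so this cannot be checkmate.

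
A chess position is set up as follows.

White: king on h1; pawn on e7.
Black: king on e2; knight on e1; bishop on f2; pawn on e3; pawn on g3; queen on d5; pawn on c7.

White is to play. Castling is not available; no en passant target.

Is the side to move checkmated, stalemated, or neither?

White to move; white king on h1.
In check: yes, from the black queen on d5.
King squares — g1: attacked by Bf2; g2: attacked by Ne1; h2: attacked by Pg3.
Legal moves for White: none.
In check with no legal moves → checkmate.

checkmate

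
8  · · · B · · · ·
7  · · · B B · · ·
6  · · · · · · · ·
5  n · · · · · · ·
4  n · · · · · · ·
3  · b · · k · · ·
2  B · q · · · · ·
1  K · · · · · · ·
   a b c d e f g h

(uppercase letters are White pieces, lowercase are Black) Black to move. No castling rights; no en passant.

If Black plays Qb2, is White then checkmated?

yes

After Qb2: white king on a1; in check: yes, from the black queen on b2.
King squares — b1: attacked by Qb2; a2: own bishop; b2: attacked by Na4.
White has no legal moves → checkmate.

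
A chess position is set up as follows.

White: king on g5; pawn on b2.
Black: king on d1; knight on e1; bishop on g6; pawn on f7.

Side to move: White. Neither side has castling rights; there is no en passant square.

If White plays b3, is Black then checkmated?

no

After b3: black king on d1; in check: no.
Black is not in check, so this cannot be checkmate.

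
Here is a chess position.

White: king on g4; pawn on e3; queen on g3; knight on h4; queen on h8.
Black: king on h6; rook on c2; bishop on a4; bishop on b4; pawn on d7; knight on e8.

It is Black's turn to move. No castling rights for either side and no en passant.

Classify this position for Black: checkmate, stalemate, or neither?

checkmate

Black to move; black king on h6.
In check: yes, from the white queen on h8.
King squares — g5: attacked by Kg4; h5: attacked by Kg4; g6: attacked by Nh4; g7: attacked by Qh8; h7: attacked by Qh8.
Legal moves for Black: none.
In check with no legal moves → checkmate.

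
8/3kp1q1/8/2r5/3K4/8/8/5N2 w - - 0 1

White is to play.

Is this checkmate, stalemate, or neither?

White to move; white king on d4.
In check: yes, from the black queen on g7.
Legal moves for White: Kxc5, Ke4, Ke3, Kd3.
White is in check but has 4 legal moves → neither.

neither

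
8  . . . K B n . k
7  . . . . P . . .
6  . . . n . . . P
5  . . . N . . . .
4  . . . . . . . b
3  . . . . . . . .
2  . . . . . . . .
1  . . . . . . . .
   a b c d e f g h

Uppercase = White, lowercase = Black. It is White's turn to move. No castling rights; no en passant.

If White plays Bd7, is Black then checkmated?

no

After Bd7: black king on h8; in check: no.
Black is not in check, so this cannot be checkmate.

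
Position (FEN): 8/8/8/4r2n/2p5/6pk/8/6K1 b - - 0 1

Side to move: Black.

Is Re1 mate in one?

After Re1: white king on g1; in check: yes, from the black rook on e1.
King squares — f1: attacked by Re1; h1: attacked by Re1; f2: attacked by Pg3; g2: attacked by Kh3; h2: attacked by Pg3.
White has no legal moves → checkmate.

yes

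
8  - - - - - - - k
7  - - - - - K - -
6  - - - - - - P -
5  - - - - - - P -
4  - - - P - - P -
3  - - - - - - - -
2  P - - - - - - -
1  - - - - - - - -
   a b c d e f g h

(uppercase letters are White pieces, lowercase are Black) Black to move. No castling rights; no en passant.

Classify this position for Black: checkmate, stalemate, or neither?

stalemate

Black to move; black king on h8.
In check: no.
King squares — g7: attacked by Kf7; h7: attacked by Pg6; g8: attacked by Kf7.
Legal moves for Black: none.
Not in check and no legal moves → stalemate.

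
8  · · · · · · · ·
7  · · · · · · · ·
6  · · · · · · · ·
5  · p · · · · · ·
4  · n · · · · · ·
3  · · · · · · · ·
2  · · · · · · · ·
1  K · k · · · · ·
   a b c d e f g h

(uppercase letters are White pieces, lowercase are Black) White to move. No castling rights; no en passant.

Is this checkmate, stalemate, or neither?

White to move; white king on a1.
In check: no.
King squares — b1: attacked by Kc1; a2: attacked by Nb4; b2: attacked by Kc1.
Legal moves for White: none.
Not in check and no legal moves → stalemate.

stalemate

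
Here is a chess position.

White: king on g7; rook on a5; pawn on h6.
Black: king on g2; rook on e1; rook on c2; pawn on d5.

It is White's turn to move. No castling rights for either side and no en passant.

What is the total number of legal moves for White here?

18

White to move; king on g7.
In check: no.
Legal moves: Kh8, Kg8, Kf8, Kh7, Kf7, Kg6, Kf6, Ra8, Ra7, Ra6, Rxd5, Rc5, Rb5, Ra4, Ra3, Ra2, Ra1, h7.
Count: 18.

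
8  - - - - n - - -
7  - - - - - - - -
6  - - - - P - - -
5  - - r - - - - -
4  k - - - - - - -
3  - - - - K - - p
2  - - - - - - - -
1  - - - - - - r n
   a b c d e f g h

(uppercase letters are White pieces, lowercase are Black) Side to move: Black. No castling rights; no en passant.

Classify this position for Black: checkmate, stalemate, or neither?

neither

Black to move; black king on a4.
In check: no.
Legal moves for Black include: Ng7, Nc7, Nf6, Nd6, Rc8, Rc7, Rc6, Rh5, Rcg5, Rf5, Re5+, Rd5, Rb5, Ra5, Rc4, Rc3+, Rc2, Rcc1, ... (list truncated; more exist).
Black has legal moves and is not in check → neither.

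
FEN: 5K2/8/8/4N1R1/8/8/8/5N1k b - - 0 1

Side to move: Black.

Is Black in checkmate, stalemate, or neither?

stalemate

Black to move; black king on h1.
In check: no.
King squares — g1: attacked by Rg5; g2: attacked by Rg5; h2: attacked by Nf1.
Legal moves for Black: none.
Not in check and no legal moves → stalemate.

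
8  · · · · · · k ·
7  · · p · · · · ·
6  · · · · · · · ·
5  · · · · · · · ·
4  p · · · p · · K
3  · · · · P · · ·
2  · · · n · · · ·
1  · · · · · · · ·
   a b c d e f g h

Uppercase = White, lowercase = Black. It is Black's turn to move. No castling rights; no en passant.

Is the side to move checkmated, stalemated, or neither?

Black to move; black king on g8.
In check: no.
Legal moves for Black: Kh8, Kf8, Kh7, Kg7, Kf7, Nc4, Nf3+, Nb3, Nf1, Nb1, c6, a3, c5.
Black has 13 legal moves and is not in check → neither.

neither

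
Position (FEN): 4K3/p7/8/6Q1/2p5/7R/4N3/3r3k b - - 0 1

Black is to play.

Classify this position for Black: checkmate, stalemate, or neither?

checkmate

Black to move; black king on h1.
In check: yes, from the white rook on h3.
King squares — g1: attacked by Ne2; g2: attacked by Qg5; h2: attacked by Rh3.
Legal moves for Black: none.
In check with no legal moves → checkmate.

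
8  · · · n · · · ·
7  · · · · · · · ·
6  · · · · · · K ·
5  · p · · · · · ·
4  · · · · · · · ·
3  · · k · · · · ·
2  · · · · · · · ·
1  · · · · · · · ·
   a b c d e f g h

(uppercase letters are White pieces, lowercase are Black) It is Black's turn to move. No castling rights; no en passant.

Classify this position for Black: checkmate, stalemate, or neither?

neither

Black to move; black king on c3.
In check: no.
Legal moves for Black: Nf7, Nb7, Ne6, Nc6, Kd4, Kc4, Kb4, Kd3, Kb3, Kd2, Kc2, Kb2, b4.
Black has 13 legal moves and is not in check → neither.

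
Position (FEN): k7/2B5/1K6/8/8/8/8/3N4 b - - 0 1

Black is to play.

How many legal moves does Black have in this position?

Black to move; king on a8.
In check: no.
Legal moves: none.
Count: 0.

0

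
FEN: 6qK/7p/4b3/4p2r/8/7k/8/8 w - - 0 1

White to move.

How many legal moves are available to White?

0

White to move; king on h8.
In check: yes, from the black queen on g8.
Legal moves: none.
Count: 0.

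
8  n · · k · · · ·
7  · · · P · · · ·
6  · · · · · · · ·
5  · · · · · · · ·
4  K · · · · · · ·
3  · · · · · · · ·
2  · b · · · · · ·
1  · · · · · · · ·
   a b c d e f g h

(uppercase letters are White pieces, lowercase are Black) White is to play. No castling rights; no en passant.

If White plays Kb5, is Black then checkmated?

no

After Kb5: black king on d8; in check: no.
Black is not in check, so this cannot be checkmate.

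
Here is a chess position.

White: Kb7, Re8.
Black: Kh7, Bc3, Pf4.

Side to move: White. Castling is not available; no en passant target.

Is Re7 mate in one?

After Re7: black king on h7; in check: yes, from the white rook on e7.
Black has 5 legal replies: Kh8, Kg8, Kh6, Kg6, Bg7.
In check but a legal move exists → not checkmate.

no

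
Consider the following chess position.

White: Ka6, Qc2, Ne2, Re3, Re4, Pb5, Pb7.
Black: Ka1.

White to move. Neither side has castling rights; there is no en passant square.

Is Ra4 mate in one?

yes

After Ra4: black king on a1; in check: yes, from the white rook on a4.
King squares — b1: attacked by Qc2; a2: attacked by Qc2; b2: attacked by Qc2.
Black has no legal moves → checkmate.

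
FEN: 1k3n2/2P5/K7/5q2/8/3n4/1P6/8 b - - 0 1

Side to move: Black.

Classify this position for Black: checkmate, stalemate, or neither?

Black to move; black king on b8.
In check: yes, from the white pawn on c7.
Legal moves for Black: Kc8, Ka8, Kxc7.
Black is in check but has 3 legal moves → neither.

neither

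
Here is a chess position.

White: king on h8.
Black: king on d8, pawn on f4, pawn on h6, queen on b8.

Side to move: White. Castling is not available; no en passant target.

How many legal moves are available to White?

3

White to move; king on h8.
In check: no.
Legal moves: Kg8, Kh7, Kg7.
Count: 3.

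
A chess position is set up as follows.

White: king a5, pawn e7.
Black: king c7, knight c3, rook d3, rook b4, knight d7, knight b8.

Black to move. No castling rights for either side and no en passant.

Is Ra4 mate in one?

After Ra4: white king on a5; in check: yes, from the black rook on a4.
King squares — a4: attacked by Nc3; b4: attacked by Ra4; b5: attacked by Nc3; a6: attacked by Ra4; b6: attacked by Kc7.
White has no legal moves → checkmate.

yes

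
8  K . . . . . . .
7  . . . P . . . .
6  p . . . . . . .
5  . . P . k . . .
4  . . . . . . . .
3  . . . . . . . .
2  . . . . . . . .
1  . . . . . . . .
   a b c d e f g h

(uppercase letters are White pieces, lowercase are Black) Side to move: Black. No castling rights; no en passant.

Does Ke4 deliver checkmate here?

After Ke4: white king on a8; in check: no.
White is not in check, so this cannot be checkmate.

no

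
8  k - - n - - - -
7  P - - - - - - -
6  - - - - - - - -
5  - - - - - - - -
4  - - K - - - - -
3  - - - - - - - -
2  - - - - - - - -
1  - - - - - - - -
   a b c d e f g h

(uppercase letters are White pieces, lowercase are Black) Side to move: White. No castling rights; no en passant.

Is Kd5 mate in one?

After Kd5: black king on a8; in check: no.
Black is not in check, so this cannot be checkmate.

no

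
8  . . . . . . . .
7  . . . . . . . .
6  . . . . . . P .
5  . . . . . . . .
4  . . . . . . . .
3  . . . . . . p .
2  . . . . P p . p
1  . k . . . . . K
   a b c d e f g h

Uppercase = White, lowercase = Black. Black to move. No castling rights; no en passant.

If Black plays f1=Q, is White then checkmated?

After f1=Q: white king on h1; in check: yes, from the black queen on f1.
King squares — g1: attacked by Qf1; g2: attacked by Qf1; h2: attacked by Pg3.
White has no legal moves → checkmate.

yes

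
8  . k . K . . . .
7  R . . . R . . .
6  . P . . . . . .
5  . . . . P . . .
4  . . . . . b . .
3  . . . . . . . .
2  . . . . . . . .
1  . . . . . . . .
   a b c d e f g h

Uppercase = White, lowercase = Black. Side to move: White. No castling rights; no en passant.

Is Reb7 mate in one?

yes

After Reb7: black king on b8; in check: yes, from the white rook on b7.
King squares — a7: attacked by Pb6; b7: attacked by Ra7; c7: attacked by Pb6; a8: attacked by Ra7; c8: attacked by Kd8.
Black has no legal moves → checkmate.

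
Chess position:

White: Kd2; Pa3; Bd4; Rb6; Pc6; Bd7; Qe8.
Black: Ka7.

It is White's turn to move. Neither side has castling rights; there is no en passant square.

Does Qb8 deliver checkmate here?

After Qb8: black king on a7; in check: yes, from the white queen on b8.
King squares — a6: attacked by Rb6; b6: attacked by Bd4; b7: attacked by Rb6; a8: attacked by Qb8; b8: attacked by Rb6.
Black has no legal moves → checkmate.

yes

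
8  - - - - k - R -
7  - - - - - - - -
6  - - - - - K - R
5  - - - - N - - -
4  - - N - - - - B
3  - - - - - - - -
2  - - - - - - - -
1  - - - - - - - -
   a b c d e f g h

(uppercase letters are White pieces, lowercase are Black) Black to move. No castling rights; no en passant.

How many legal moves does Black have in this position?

Black to move; king on e8.
In check: yes, from the white rook on g8.
Legal moves: none.
Count: 0.

0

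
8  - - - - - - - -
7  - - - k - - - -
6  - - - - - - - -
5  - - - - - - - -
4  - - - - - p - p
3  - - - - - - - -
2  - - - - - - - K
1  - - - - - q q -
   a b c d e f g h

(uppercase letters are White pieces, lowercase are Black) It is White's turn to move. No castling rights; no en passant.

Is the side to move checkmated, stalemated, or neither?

White to move; white king on h2.
In check: yes, from the black queen on g1.
King squares — g1: attacked by Qf1; h1: attacked by Qg1; g2: attacked by Qf1; g3: attacked by Qg1; h3: attacked by Qf1.
Legal moves for White: none.
In check with no legal moves → checkmate.

checkmate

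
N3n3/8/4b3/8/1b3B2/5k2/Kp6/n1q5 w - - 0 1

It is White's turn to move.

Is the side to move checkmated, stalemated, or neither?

checkmate

White to move; white king on a2.
In check: yes, from the black bishop on e6.
King squares — a1: attacked by Qc1; b1: attacked by Qc1; b2: attacked by Qc1; a3: attacked by Bb4; b3: attacked by Na1.
Legal moves for White: none.
In check with no legal moves → checkmate.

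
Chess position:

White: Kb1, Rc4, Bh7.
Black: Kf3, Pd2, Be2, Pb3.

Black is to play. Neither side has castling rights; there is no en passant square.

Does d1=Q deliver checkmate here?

no

After d1=Q: white king on b1; in check: yes, from the black queen on d1.
White has 2 legal replies: Kb2, Rc1.
In check but a legal move exists → not checkmate.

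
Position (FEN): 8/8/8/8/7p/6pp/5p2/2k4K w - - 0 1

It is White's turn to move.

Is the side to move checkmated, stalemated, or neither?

stalemate

White to move; white king on h1.
In check: no.
King squares — g1: attacked by Pf2; g2: attacked by Ph3; h2: attacked by Pg3.
Legal moves for White: none.
Not in check and no legal moves → stalemate.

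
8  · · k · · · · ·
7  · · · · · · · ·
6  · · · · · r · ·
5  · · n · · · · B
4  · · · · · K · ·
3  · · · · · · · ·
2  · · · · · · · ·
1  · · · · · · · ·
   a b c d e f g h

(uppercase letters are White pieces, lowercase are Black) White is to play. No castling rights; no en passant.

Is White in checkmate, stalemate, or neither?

neither

White to move; white king on f4.
In check: yes, from the black rook on f6.
Legal moves for White: Kg5, Ke5, Kg4, Kg3, Ke3.
White is in check but has 5 legal moves → neither.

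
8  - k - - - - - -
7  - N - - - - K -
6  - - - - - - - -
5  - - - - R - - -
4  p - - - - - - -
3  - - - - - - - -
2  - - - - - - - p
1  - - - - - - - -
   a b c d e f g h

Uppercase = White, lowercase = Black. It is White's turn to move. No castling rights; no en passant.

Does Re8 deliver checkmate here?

no

After Re8: black king on b8; in check: yes, from the white rook on e8.
Black has 3 legal replies: Kc7, Kxb7, Ka7.
In check but a legal move exists → not checkmate.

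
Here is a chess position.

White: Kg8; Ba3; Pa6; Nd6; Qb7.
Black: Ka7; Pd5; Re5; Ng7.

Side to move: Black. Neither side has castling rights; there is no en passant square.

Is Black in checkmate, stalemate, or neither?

Black to move; black king on a7.
In check: yes, from the white queen on b7.
King squares — a6: attacked by Qb7; b6: attacked by Qb7; b7: attacked by Pa6; a8: attacked by Qb7; b8: attacked by Qb7.
Legal moves for Black: none.
In check with no legal moves → checkmate.

checkmate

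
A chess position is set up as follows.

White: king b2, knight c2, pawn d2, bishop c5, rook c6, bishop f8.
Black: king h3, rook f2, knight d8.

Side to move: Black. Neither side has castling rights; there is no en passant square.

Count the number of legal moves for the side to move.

Black to move; king on h3.
In check: no.
Legal moves: Nf7, Nb7, Ne6, Nxc6, Kh4, Kg4, Kg3, Kh2, Kg2, Rxf8, Rf7, Rf6, Rf5, Rf4, Rf3, Rh2, Rg2, Re2, Rxd2, Rf1.
Count: 20.

20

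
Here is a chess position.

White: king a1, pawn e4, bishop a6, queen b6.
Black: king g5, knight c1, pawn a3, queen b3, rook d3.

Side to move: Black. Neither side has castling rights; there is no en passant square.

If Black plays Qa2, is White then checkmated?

After Qa2: white king on a1; in check: yes, from the black queen on a2.
King squares — b1: attacked by Qa2; a2: attacked by Nc1; b2: attacked by Qa2.
White has no legal moves → checkmate.

yes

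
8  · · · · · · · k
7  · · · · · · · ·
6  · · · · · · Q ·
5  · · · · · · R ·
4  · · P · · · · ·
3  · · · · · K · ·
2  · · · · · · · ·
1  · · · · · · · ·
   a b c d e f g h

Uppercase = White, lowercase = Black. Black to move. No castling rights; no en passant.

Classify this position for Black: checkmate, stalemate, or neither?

Black to move; black king on h8.
In check: no.
King squares — g7: attacked by Qg6; h7: attacked by Qg6; g8: attacked by Qg6.
Legal moves for Black: none.
Not in check and no legal moves → stalemate.

stalemate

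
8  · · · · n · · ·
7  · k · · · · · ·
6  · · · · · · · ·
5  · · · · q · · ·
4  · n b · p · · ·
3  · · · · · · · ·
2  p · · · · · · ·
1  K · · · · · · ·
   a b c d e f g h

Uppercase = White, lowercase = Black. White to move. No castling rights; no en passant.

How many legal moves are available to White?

White to move; king on a1.
In check: yes, from the black queen on e5.
Legal moves: none.
Count: 0.

0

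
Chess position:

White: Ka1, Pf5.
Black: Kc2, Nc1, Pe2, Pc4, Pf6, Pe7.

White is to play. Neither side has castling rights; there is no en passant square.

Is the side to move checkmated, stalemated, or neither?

stalemate

White to move; white king on a1.
In check: no.
King squares — b1: attacked by Kc2; a2: attacked by Nc1; b2: attacked by Kc2.
Legal moves for White: none.
Not in check and no legal moves → stalemate.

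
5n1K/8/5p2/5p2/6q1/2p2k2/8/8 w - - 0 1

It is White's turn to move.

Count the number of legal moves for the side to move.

0

White to move; king on h8.
In check: no.
Legal moves: none.
Count: 0.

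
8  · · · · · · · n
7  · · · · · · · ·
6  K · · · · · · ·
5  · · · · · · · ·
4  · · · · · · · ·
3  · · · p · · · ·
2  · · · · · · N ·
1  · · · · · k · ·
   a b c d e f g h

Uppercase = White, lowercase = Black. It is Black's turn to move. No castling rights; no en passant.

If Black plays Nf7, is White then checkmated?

no

After Nf7: white king on a6; in check: no.
White is not in check, so this cannot be checkmate.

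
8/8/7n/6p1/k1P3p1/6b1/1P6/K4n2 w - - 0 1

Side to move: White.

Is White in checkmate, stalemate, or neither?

White to move; white king on a1.
In check: no.
Legal moves for White: Ka2, Kb1, c5, b3+, b4.
White has 5 legal moves and is not in check → neither.

neither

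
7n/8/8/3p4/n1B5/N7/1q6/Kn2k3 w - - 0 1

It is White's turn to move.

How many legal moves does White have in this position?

White to move; king on a1.
In check: yes, from the black queen on b2.
Legal moves: none.
Count: 0.

0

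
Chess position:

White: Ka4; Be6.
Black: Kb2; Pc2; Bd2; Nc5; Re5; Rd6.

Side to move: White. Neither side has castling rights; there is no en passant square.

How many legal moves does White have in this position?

1

White to move; king on a4.
In check: yes, from the black knight on c5.
Legal moves: Kb5.
Count: 1.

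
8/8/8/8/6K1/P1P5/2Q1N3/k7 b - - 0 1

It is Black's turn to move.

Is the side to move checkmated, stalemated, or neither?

Black to move; black king on a1.
In check: no.
King squares — b1: attacked by Qc2; a2: attacked by Qc2; b2: attacked by Qc2.
Legal moves for Black: none.
Not in check and no legal moves → stalemate.

stalemate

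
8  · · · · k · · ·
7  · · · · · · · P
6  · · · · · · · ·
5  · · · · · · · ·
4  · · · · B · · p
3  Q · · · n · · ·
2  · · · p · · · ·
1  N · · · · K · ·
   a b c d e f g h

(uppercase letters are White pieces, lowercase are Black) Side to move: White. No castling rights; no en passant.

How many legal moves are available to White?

White to move; king on f1.
In check: yes, from the black knight on e3.
Legal moves: Kf2, Ke2, Kg1, Qxe3.
Count: 4.

4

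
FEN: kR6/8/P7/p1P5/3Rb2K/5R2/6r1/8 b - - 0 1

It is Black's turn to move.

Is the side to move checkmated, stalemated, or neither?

Black to move; black king on a8.
In check: yes, from the white rook on b8.
King squares — a7: available; b7: attacked by Pa6; b8: available.
Legal moves for Black: Kxb8, Ka7.
Black is in check but has 2 legal moves → neither.

neither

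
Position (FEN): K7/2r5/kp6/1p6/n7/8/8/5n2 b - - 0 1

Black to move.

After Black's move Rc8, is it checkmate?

After Rc8: white king on a8; in check: yes, from the black rook on c8.
King squares — a7: attacked by Ka6; b7: attacked by Ka6; b8: attacked by Rc8.
White has no legal moves → checkmate.

yes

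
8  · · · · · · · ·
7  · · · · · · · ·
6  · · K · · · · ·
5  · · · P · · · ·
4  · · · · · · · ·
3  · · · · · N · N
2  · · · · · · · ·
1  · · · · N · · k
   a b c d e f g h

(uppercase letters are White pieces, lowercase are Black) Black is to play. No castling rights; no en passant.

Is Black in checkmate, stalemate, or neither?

Black to move; black king on h1.
In check: no.
King squares — g1: attacked by Nf3; g2: attacked by Ne1; h2: attacked by Nf3.
Legal moves for Black: none.
Not in check and no legal moves → stalemate.

stalemate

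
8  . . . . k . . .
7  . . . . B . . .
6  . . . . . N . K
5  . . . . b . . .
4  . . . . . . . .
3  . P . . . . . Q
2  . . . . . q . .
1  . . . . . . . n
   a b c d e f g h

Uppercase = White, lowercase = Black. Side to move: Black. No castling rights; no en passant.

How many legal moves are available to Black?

4

Black to move; king on e8.
In check: yes, from the white knight on f6.
Legal moves: Kf7, Kxe7, Bxf6, Qxf6+.
Count: 4.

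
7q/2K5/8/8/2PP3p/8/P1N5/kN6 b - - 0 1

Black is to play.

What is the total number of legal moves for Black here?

3

Black to move; king on a1.
In check: yes, from the white knight on c2.
Legal moves: Kb2, Kxa2, Kxb1.
Count: 3.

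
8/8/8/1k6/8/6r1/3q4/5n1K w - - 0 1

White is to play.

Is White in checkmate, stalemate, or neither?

stalemate

White to move; white king on h1.
In check: no.
King squares — g1: attacked by Rg3; g2: attacked by Qd2; h2: attacked by Nf1.
Legal moves for White: none.
Not in check and no legal moves → stalemate.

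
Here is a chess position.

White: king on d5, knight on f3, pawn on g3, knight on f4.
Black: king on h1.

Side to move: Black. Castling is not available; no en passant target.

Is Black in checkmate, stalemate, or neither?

Black to move; black king on h1.
In check: no.
King squares — g1: attacked by Nf3; g2: attacked by Nf4; h2: attacked by Nf3.
Legal moves for Black: none.
Not in check and no legal moves → stalemate.

stalemate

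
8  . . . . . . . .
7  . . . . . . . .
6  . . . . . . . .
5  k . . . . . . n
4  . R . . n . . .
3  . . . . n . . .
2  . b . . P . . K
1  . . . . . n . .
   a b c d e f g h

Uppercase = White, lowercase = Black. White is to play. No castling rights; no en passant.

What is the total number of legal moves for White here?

3

White to move; king on h2.
In check: yes, from the black knight on f1.
Legal moves: Kh3, Kh1, Kg1.
Count: 3.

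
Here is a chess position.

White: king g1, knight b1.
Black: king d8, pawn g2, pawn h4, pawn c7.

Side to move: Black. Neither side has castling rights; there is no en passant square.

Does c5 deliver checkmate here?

no

After c5: white king on g1; in check: no.
White is not in check, so this cannot be checkmate.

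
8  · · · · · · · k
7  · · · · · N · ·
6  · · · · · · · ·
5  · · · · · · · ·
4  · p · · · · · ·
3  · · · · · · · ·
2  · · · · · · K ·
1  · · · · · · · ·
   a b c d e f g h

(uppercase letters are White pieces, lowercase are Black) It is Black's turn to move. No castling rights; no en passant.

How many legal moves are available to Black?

Black to move; king on h8.
In check: yes, from the white knight on f7.
Legal moves: Kg8, Kh7, Kg7.
Count: 3.

3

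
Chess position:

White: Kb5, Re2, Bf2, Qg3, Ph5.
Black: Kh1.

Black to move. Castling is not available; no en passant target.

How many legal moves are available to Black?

0

Black to move; king on h1.
In check: no.
Legal moves: none.
Count: 0.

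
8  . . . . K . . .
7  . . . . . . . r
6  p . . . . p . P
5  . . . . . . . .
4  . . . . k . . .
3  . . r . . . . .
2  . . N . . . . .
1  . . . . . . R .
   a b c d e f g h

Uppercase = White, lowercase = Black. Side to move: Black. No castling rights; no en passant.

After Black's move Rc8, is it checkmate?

After Rc8: white king on e8; in check: yes, from the black rook on c8.
King squares — d7: attacked by Rh7; e7: attacked by Rh7; f7: attacked by Rh7; d8: attacked by Rc8; f8: attacked by Rc8.
White has no legal moves → checkmate.

yes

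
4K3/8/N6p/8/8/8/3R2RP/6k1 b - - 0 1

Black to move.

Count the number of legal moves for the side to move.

2

Black to move; king on g1.
In check: yes, from the white rook on g2.
Legal moves: Kh1, Kf1.
Count: 2.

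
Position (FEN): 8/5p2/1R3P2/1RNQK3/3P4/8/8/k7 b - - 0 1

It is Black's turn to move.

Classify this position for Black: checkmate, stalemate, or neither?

stalemate

Black to move; black king on a1.
In check: no.
King squares — b1: attacked by Rb5; a2: attacked by Qd5; b2: attacked by Rb5.
Legal moves for Black: none.
Not in check and no legal moves → stalemate.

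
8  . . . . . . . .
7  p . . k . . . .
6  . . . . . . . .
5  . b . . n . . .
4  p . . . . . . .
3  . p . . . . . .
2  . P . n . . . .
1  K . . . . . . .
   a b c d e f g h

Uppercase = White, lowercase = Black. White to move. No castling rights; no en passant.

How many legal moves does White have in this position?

0

White to move; king on a1.
In check: no.
Legal moves: none.
Count: 0.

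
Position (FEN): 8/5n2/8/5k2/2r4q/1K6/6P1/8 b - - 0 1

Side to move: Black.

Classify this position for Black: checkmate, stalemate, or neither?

neither

Black to move; black king on f5.
In check: no.
Legal moves for Black include: Nh8, Nd8, Nh6, Nd6, Ng5, Ne5, Kg6, Kf6, Ke6, Kg5, Ke5, Kg4, Kf4, Ke4, Qh8, Qd8, Qh7, Qe7, ... (list truncated; more exist).
Black has legal moves and is not in check → neither.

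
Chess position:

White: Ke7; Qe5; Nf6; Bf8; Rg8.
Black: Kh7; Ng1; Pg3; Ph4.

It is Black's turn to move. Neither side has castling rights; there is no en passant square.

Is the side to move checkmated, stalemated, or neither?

Black to move; black king on h7.
In check: yes, from the white knight on f6.
King squares — g6: attacked by Rg8; h6: attacked by Bf8; g7: attacked by Bf8; g8: attacked by Nf6; h8: attacked by Rg8.
Legal moves for Black: none.
In check with no legal moves → checkmate.

checkmate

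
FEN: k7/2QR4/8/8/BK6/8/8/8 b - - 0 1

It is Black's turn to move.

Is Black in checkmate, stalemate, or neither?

Black to move; black king on a8.
In check: no.
King squares — a7: attacked by Qc7; b7: attacked by Qc7; b8: attacked by Qc7.
Legal moves for Black: none.
Not in check and no legal moves → stalemate.

stalemate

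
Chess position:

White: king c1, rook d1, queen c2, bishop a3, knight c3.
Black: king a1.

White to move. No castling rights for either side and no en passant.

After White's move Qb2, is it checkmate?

After Qb2: black king on a1; in check: yes, from the white queen on b2.
King squares — b1: attacked by Kc1; a2: attacked by Qb2; b2: attacked by Kc1.
Black has no legal moves → checkmate.

yes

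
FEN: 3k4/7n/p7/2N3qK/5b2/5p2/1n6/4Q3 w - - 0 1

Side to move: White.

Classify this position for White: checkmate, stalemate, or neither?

checkmate

White to move; white king on h5.
In check: yes, from the black queen on g5.
King squares — g4: attacked by Qg5; h4: attacked by Qg5; g5: attacked by Bf4; g6: attacked by Qg5; h6: attacked by Qg5.
Legal moves for White: none.
In check with no legal moves → checkmate.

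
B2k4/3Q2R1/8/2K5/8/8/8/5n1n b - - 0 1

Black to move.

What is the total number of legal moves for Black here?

0

Black to move; king on d8.
In check: yes, from the white queen on d7.
Legal moves: none.
Count: 0.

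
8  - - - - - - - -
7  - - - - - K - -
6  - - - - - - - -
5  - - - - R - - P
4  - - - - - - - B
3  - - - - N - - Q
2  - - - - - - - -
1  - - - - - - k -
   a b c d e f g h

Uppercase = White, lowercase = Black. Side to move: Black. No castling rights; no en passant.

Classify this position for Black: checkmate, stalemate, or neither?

Black to move; black king on g1.
In check: no.
King squares — f1: attacked by Ne3; h1: attacked by Qh3; f2: attacked by Bh4; g2: attacked by Ne3; h2: attacked by Qh3.
Legal moves for Black: none.
Not in check and no legal moves → stalemate.

stalemate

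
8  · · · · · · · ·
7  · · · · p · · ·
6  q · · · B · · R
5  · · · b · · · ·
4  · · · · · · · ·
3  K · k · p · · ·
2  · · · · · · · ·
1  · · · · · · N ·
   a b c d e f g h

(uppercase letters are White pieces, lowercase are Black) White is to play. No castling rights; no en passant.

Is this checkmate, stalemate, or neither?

White to move; white king on a3.
In check: yes, from the black queen on a6.
King squares — a2: attacked by Bd5; b2: attacked by Kc3; b3: attacked by Kc3; a4: attacked by Qa6; b4: attacked by Kc3.
Legal moves for White: none.
In check with no legal moves → checkmate.

checkmate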